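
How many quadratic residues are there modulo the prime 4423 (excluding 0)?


For prime p, the number of non-zero quadratic residues is (p-1)/2.
= (4423-1)/2
= 2211

2211


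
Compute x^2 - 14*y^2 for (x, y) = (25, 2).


x^2 - d*y^2
= 25^2 - 14*2^2
= 625 - 56
= 569

569


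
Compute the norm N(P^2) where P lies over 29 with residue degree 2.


N(P^a) = p^(a*f)
= 29^(2*2)
= 29^4
= 707281

707281


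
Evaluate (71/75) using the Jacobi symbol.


Compute (71/75) via quadratic reciprocity:
  reciprocity: (71/75) -> -(75/71)
  reduce: (4/71)
  pull out 2: (2/71) = +1  (since 71 mod 8 = 7)
  pull out 2: (2/71) = +1  (since 71 mod 8 = 7)
  (1/71) = 1
Product of signs = -1

-1


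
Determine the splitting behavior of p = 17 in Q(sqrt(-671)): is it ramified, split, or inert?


K = Q(sqrt(-671)). Since d mod 4 = 1, disc(K) = -671.
Check p | disc: -671 mod 17 = 9.
p does not divide disc. Compute Legendre symbol (d/p):
9^((17-1)/2) mod 17 = 1
(d/p) = 1, so p splits: (p) = P*P' with e=1, f=1, g=2.
Therefore p is split.

split


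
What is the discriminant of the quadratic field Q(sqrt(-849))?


For K = Q(sqrt(d)) with d squarefree: disc(K) = d if d = 1 mod 4, and disc(K) = 4d if d = 2 or 3 mod 4.
Here d = -849, and d mod 4 = 3.
d = 3 mod 4, not 1 (O_K = Z[sqrt(d)]), so disc(K) = 4d = 4 * (-849) = -3396

-3396


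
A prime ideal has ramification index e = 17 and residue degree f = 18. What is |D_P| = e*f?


|D_P| = e * f
= 17 * 18
= 306

306


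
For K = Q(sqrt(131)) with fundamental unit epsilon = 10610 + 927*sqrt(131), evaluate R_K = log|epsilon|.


epsilon = 10610 + 927*sqrt(131)
= 21220.0000
R = ln(21220.0000)
= 9.9627

9.9627


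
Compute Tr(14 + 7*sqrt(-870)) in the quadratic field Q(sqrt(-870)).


Tr(a + b*sqrt(d)) = (a + b*sqrt(d)) + (a - b*sqrt(d)) = 2a
= 2 * (14)
= 28

28


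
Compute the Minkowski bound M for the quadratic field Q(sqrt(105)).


d = 105, d mod 4 = 1, so disc(K) = d = 105; |disc(K)| = 105
Real quadratic field, so n = 2, s = r2 = 0, r1 = 2
M = (n!/n^n) * (4/pi)^s * sqrt(|disc(K)|) = (2!/2^2) * (4/pi)^0 * sqrt(105)
= 0.5 * 1.000000 * 10.246951
= 5.1235

5.1235


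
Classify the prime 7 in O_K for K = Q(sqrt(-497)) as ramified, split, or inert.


K = Q(sqrt(-497)). Since d mod 4 = 3, disc(K) = -1988.
Check p | disc: -1988 mod 7 = 0.
p divides disc, so p ramifies: (p) = P^2 with e=2, f=1, g=1.
Therefore p is ramified.

ramified


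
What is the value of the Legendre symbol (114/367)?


p = 367 is prime, so compute (114/367) with the reciprocity algorithm (Jacobi-symbol steps: pull out 2s via (2/n), flip via reciprocity, reduce):
  pull out 2: (2/367) = +1  (since 367 mod 8 = 7)
  reciprocity: (57/367) -> +(367/57)
  reduce: (25/57)
  reciprocity: (25/57) -> +(57/25)
  reduce: (7/25)
  reciprocity: (7/25) -> +(25/7)
  reduce: (4/7)
  pull out 2: (2/7) = +1  (since 7 mod 8 = 7)
  pull out 2: (2/7) = +1  (since 7 mod 8 = 7)
  (1/7) = 1
Product of signs = 1
(114/367) = 1

1


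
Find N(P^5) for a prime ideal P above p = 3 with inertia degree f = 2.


N(P^a) = p^(a*f)
= 3^(5*2)
= 3^10
= 59049

59049


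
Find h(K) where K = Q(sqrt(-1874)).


K = Q(sqrt(-1874)). d mod 4 = 2, so D = disc(K) = 4d = -7496
h(K) equals the number of primitive reduced positive-definite forms (a, b, c) = a*x^2 + b*x*y + c*y^2 with b^2 - 4ac = D,
where reduced means |b| <= a <= c, with b >= 0 whenever |b| = a or a = c, and primitive means gcd(a, b, c) = 1.
Reduced forces 3a^2 <= |D| = 7496, so 1 <= a <= 49; b must have the parity of D, and c = (b^2 - D)/(4a) must be an integer >= a.
Enumerate a = 1..49, b in [-a, a]:
  a=1: (1, 0, 1874)  [1]
  a=2: (2, 0, 937)  [1]
  a=3: (3, -2, 625), (3, 2, 625)  [2]
  a=4: none
  a=5: (5, -2, 375), (5, 2, 375)  [2]
  a=6: (6, -4, 313), (6, 4, 313)  [2]
  a=7: (7, -6, 269), (7, 6, 269)  [2]
  a=8: none
  a=9: (9, -8, 210), (9, 8, 210)  [2]
  a=10: (10, -8, 189), (10, 8, 189)  [2]
  a=11..13: none
  a=14: (14, -8, 135), (14, 8, 135)  [2]
  a=15: (15, -8, 126), (15, -2, 125), (15, 2, 125), (15, 8, 126)  [4]
  a=16: none
  a=17: (17, -16, 114), (17, 16, 114)  [2]
  a=18: (18, -8, 105), (18, 8, 105)  [2]
  a=19: (19, -16, 102), (19, 16, 102)  [2]
  a=20: none
  a=21: (21, -20, 94), (21, -8, 90), (21, 8, 90), (21, 20, 94)  [4]
  a=22: none
  a=23: (23, -18, 85), (23, 18, 85)  [2]
  a=24: none
  a=25: (25, -2, 75), (25, 2, 75)  [2]
  a=26: none
  a=27: (27, -8, 70), (27, 8, 70)  [2]
  a=28..29: none
  a=30: (30, -28, 69), (30, -8, 63), (30, 8, 63), (30, 28, 69)  [4]
  a=31..33: none
  a=34: (34, -16, 57), (34, 16, 57)  [2]
  a=35: (35, -22, 57), (35, -8, 54), (35, 8, 54), (35, 22, 57)  [4]
  a=36..37: none
  a=38: (38, -16, 51), (38, 16, 51)  [2]
  a=39..41: none
  a=42: (42, -20, 47), (42, -8, 45), (42, 8, 45), (42, 20, 47)  [4]
  a=43..44: none
  a=45: (45, -28, 46), (45, 28, 46)  [2]
  a=46..48: none
  a=49: (49, -48, 50), (49, 48, 50)  [2]
Total reduced forms: 1 + 1 + 2 + 2 + 2 + 2 + 2 + 2 + 2 + 4 + 2 + 2 + 2 + 4 + 2 + 2 + 2 + 4 + 2 + 4 + 2 + 4 + 2 + 2 = 56
h = 56

56


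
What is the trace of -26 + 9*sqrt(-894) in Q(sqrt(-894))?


Tr(a + b*sqrt(d)) = (a + b*sqrt(d)) + (a - b*sqrt(d)) = 2a
= 2 * (-26)
= -52

-52


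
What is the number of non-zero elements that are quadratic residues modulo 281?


For prime p, the number of non-zero quadratic residues is (p-1)/2.
= (281-1)/2
= 140

140


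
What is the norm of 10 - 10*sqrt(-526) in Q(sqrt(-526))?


N(a + b*sqrt(d)) = a^2 - d*b^2
= (10)^2 - (-526)*(-10)^2
= 100 + 52600
= 52700

52700


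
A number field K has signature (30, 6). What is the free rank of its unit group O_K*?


By Dirichlet's unit theorem:
rank = r1 + r2 - 1
= 30 + 6 - 1
= 35

35


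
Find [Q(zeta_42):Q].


The degree equals Euler's totient phi(42).
42 = 2 * 3 * 7
phi(42) = 12

12


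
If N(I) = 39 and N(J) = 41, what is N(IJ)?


N(IJ) = N(I) * N(J)
= 39 * 41
= 1599

1599


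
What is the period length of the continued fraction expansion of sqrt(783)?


Run the CF algorithm for sqrt(783).
a_0 = floor(sqrt(783)) = 27; set m_0=0, q_0=1.
Recurrence: m' = q*a - m,  q' = (d - m'^2)/q,  a' = floor((a_0 + m')/q').
  step 1: m=27, q=54, a=1
  step 2: m=27, q=1, a=54
a_2 = 2*a_0 = 54, so the period closes here.
sqrt(783) = [27; 1, 54]
Period length = 2

2


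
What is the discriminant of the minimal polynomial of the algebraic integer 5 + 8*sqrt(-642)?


The element 5 + 8*sqrt(-642) has minimal polynomial:
x^2 - 10*x + 41113
Discriminant = (-10)^2 - 4*(41113)
= 100 - 164452
= -164352

-164352


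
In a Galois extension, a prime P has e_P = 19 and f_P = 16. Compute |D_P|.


|D_P| = e * f
= 19 * 16
= 304

304


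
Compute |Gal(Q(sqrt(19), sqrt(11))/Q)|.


The 2 square roots of distinct primes are multiplicatively independent over Q,
so [K:Q] = 2^2 and Gal(K/Q) is isomorphic to (Z/2Z)^2.
|Gal| = 2^2 = 4

4


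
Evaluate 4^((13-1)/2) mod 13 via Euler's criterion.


p = 13 is prime and the exponent is (p-1)/2 = 6, so by Euler's criterion 4^6 = (4/13) = +1 or -1 mod 13.
Compute by square-and-multiply:
  6 = 4 + 2 (binary 110)
  Repeated squaring mod 13: 4^1 = 4, 4^2 = 3, 4^4 = 9
  4^6 = 4^4 * 4^2 = 9 * 3 mod 13
    9 * 3 = 27 = 1 mod 13
  4^6 = 1 mod 13
Result 1: 4 is a quadratic residue mod 13.
4^6 mod 13 = 1

1


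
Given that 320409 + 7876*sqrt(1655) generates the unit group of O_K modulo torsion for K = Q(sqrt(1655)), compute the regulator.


epsilon = 320409 + 7876*sqrt(1655)
= 640818.0000
R = ln(640818.0000)
= 13.3705

13.3705


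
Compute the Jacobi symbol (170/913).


Compute (170/913) via quadratic reciprocity:
  pull out 2: (2/913) = +1  (since 913 mod 8 = 1)
  reciprocity: (85/913) -> +(913/85)
  reduce: (63/85)
  reciprocity: (63/85) -> +(85/63)
  reduce: (22/63)
  pull out 2: (2/63) = +1  (since 63 mod 8 = 7)
  reciprocity: (11/63) -> -(63/11)
  reduce: (8/11)
  pull out 2: (2/11) = -1  (since 11 mod 8 = 3)
  pull out 2: (2/11) = -1  (since 11 mod 8 = 3)
  pull out 2: (2/11) = -1  (since 11 mod 8 = 3)
  (1/11) = 1
Product of signs = 1

1


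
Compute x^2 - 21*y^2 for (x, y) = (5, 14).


x^2 - d*y^2
= 5^2 - 21*14^2
= 25 - 4116
= -4091

-4091


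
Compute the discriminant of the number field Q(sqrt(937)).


For K = Q(sqrt(d)) with d squarefree: disc(K) = d if d = 1 mod 4, and disc(K) = 4d if d = 2 or 3 mod 4.
Here d = 937, and d mod 4 = 1.
d = 1 mod 4 (O_K = Z[(1+sqrt(d))/2]), so disc(K) = d = 937

937


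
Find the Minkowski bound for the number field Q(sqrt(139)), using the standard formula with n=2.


d = 139, d mod 4 = 3, so disc(K) = 4d = 556; |disc(K)| = 556
Real quadratic field, so n = 2, s = r2 = 0, r1 = 2
M = (n!/n^n) * (4/pi)^s * sqrt(|disc(K)|) = (2!/2^2) * (4/pi)^0 * sqrt(556)
= 0.5 * 1.000000 * 23.579652
= 11.7898

11.7898


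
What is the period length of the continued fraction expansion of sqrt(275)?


Run the CF algorithm for sqrt(275).
a_0 = floor(sqrt(275)) = 16; set m_0=0, q_0=1.
Recurrence: m' = q*a - m,  q' = (d - m'^2)/q,  a' = floor((a_0 + m')/q').
  step 1: m=16, q=19, a=1
  step 2: m=3, q=14, a=1
  step 3: m=11, q=11, a=2
  step 4: m=11, q=14, a=1
  step 5: m=3, q=19, a=1
  step 6: m=16, q=1, a=32
a_6 = 2*a_0 = 32, so the period closes here.
sqrt(275) = [16; 1, 1, 2, 1, 1, 32]
Period length = 6

6


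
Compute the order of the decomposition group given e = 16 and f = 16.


|D_P| = e * f
= 16 * 16
= 256

256


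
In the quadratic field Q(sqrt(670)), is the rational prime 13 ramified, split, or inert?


K = Q(sqrt(670)). Since d mod 4 = 2, disc(K) = 2680.
Check p | disc: 2680 mod 13 = 2.
p does not divide disc. Compute Legendre symbol (d/p):
7^((13-1)/2) mod 13 = -1
(d/p) = -1, so p is inert: (p) stays prime with e=1, f=2, g=1.
Therefore p is inert.

inert


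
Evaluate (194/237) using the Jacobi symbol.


Compute (194/237) via quadratic reciprocity:
  pull out 2: (2/237) = -1  (since 237 mod 8 = 5)
  reciprocity: (97/237) -> +(237/97)
  reduce: (43/97)
  reciprocity: (43/97) -> +(97/43)
  reduce: (11/43)
  reciprocity: (11/43) -> -(43/11)
  reduce: (10/11)
  pull out 2: (2/11) = -1  (since 11 mod 8 = 3)
  reciprocity: (5/11) -> +(11/5)
  reduce: (1/5)
  (1/5) = 1
Product of signs = -1

-1


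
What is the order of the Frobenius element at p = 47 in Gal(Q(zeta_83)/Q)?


The Frobenius at p in Gal(Q(zeta_n)/Q) = (Z/nZ)* is the class of p, so its order is ord_83(47), the smallest k >= 1 with 47^k = 1 mod 83.
n = 83 = 83, phi(83) = 82; the order divides phi(n).
Divisors of 82: 1, 2, 41, 82
Repeated squaring mod 83: 47^1 = 47, 47^2 = 51, 47^4 = 28, 47^8 = 37, 47^16 = 41, 47^32 = 21, 47^64 = 26
Test divisors in increasing order:
  k=1: 47^1 = 47 mod 83
  k=2: 47^2 = 51 mod 83
  k=41: 47^41 = 21 * 37 * 47 = 82 mod 83
  k=82: 47^82 = 26 * 41 * 51 = 1 mod 83  <- first divisor giving 1
Order = 82

82


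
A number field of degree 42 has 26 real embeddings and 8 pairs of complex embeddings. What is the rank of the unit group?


By Dirichlet's unit theorem:
rank = r1 + r2 - 1
= 26 + 8 - 1
= 33

33


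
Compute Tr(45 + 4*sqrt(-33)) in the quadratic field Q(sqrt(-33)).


Tr(a + b*sqrt(d)) = (a + b*sqrt(d)) + (a - b*sqrt(d)) = 2a
= 2 * (45)
= 90

90


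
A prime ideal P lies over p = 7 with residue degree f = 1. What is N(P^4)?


N(P^a) = p^(a*f)
= 7^(4*1)
= 7^4
= 2401

2401


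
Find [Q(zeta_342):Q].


The degree equals Euler's totient phi(342).
342 = 2 * 3^2 * 19
phi(342) = 108

108


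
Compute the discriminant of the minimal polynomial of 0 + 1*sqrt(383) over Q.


The element 0 + 1*sqrt(383) has minimal polynomial:
x^2 + 0*x - 383
Discriminant = (0)^2 - 4*(-383)
= 0 + 1532
= 1532

1532


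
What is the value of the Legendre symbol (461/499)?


p = 499 is prime, so compute (461/499) with the reciprocity algorithm (Jacobi-symbol steps: pull out 2s via (2/n), flip via reciprocity, reduce):
  reciprocity: (461/499) -> +(499/461)
  reduce: (38/461)
  pull out 2: (2/461) = -1  (since 461 mod 8 = 5)
  reciprocity: (19/461) -> +(461/19)
  reduce: (5/19)
  reciprocity: (5/19) -> +(19/5)
  reduce: (4/5)
  pull out 2: (2/5) = -1  (since 5 mod 8 = 5)
  pull out 2: (2/5) = -1  (since 5 mod 8 = 5)
  (1/5) = 1
Product of signs = -1
(461/499) = -1

-1


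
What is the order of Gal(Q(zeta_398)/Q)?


|Gal(Q(zeta_398)/Q)| = phi(398)
= 198

198


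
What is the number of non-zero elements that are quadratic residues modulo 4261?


For prime p, the number of non-zero quadratic residues is (p-1)/2.
= (4261-1)/2
= 2130

2130


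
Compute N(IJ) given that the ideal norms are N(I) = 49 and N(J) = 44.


N(IJ) = N(I) * N(J)
= 49 * 44
= 2156

2156


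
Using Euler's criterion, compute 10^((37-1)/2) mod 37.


p = 37 is prime and the exponent is (p-1)/2 = 18, so by Euler's criterion 10^18 = (10/37) = +1 or -1 mod 37.
Compute by square-and-multiply:
  18 = 16 + 2 (binary 10010)
  Repeated squaring mod 37: 10^1 = 10, 10^2 = 26, 10^4 = 10, 10^8 = 26, 10^16 = 10
  10^18 = 10^16 * 10^2 = 10 * 26 mod 37
    10 * 26 = 260 = 1 mod 37
  10^18 = 1 mod 37
Result 1: 10 is a quadratic residue mod 37.
10^18 mod 37 = 1

1


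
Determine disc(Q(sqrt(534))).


For K = Q(sqrt(d)) with d squarefree: disc(K) = d if d = 1 mod 4, and disc(K) = 4d if d = 2 or 3 mod 4.
Here d = 534, and d mod 4 = 2.
d = 2 mod 4, not 1 (O_K = Z[sqrt(d)]), so disc(K) = 4d = 4 * (534) = 2136

2136


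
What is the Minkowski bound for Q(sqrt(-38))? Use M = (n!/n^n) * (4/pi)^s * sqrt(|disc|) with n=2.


d = -38, d mod 4 = 2, so disc(K) = 4d = -152; |disc(K)| = 152
Imaginary quadratic field, so n = 2, s = r2 = 1, r1 = 0
M = (n!/n^n) * (4/pi)^s * sqrt(|disc(K)|) = (2!/2^2) * (4/pi)^1 * sqrt(152)
= 0.5 * 1.273240 * 12.328828
= 7.8488

7.8488


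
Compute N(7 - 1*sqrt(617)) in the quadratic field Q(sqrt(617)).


N(a + b*sqrt(d)) = a^2 - d*b^2
= (7)^2 - (617)*(-1)^2
= 49 - 617
= -568

-568


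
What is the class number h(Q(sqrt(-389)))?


K = Q(sqrt(-389)). d mod 4 = 3, so D = disc(K) = 4d = -1556
h(K) equals the number of primitive reduced positive-definite forms (a, b, c) = a*x^2 + b*x*y + c*y^2 with b^2 - 4ac = D,
where reduced means |b| <= a <= c, with b >= 0 whenever |b| = a or a = c, and primitive means gcd(a, b, c) = 1.
Reduced forces 3a^2 <= |D| = 1556, so 1 <= a <= 22; b must have the parity of D, and c = (b^2 - D)/(4a) must be an integer >= a.
Enumerate a = 1..22, b in [-a, a]:
  a=1: (1, 0, 389)  [1]
  a=2: (2, 2, 195)  [1]
  a=3: (3, -2, 130), (3, 2, 130)  [2]
  a=4: none
  a=5: (5, -2, 78), (5, 2, 78)  [2]
  a=6: (6, -2, 65), (6, 2, 65)  [2]
  a=7..8: none
  a=9: (9, -8, 45), (9, 8, 45)  [2]
  a=10: (10, -2, 39), (10, 2, 39)  [2]
  a=11..12: none
  a=13: (13, -2, 30), (13, 2, 30)  [2]
  a=14: none
  a=15: (15, -8, 27), (15, -2, 26), (15, 2, 26), (15, 8, 27)  [4]
  a=16: none
  a=17: (17, -12, 25), (17, 12, 25)  [2]
  a=18: (18, -10, 23), (18, 10, 23)  [2]
  a=19..22: none
Total reduced forms: 1 + 1 + 2 + 2 + 2 + 2 + 2 + 2 + 4 + 2 + 2 = 22
h = 22

22


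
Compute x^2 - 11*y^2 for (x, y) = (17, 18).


x^2 - d*y^2
= 17^2 - 11*18^2
= 289 - 3564
= -3275

-3275


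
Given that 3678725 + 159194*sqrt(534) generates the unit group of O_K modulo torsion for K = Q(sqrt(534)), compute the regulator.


epsilon = 3678725 + 159194*sqrt(534)
= 7.3574e+06
R = ln(7.3574e+06)
= 15.8112

15.8112


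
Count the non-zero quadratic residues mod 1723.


For prime p, the number of non-zero quadratic residues is (p-1)/2.
= (1723-1)/2
= 861

861


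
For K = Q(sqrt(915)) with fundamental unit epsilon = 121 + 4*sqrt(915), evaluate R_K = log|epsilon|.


epsilon = 121 + 4*sqrt(915)
= 241.9959
R = ln(241.9959)
= 5.4889

5.4889


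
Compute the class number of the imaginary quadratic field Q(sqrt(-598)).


K = Q(sqrt(-598)). d mod 4 = 2, so D = disc(K) = 4d = -2392
h(K) equals the number of primitive reduced positive-definite forms (a, b, c) = a*x^2 + b*x*y + c*y^2 with b^2 - 4ac = D,
where reduced means |b| <= a <= c, with b >= 0 whenever |b| = a or a = c, and primitive means gcd(a, b, c) = 1.
Reduced forces 3a^2 <= |D| = 2392, so 1 <= a <= 28; b must have the parity of D, and c = (b^2 - D)/(4a) must be an integer >= a.
Enumerate a = 1..28, b in [-a, a]:
  a=1: (1, 0, 598)  [1]
  a=2: (2, 0, 299)  [1]
  a=3..6: none
  a=7: (7, -4, 86), (7, 4, 86)  [2]
  a=8..12: none
  a=13: (13, 0, 46)  [1]
  a=14: (14, -4, 43), (14, 4, 43)  [2]
  a=15..22: none
  a=23: (23, 0, 26)  [1]
  a=24..28: none
Total reduced forms: 1 + 1 + 2 + 1 + 2 + 1 = 8
h = 8

8


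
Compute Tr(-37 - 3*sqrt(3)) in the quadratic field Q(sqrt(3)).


Tr(a + b*sqrt(d)) = (a + b*sqrt(d)) + (a - b*sqrt(d)) = 2a
= 2 * (-37)
= -74

-74


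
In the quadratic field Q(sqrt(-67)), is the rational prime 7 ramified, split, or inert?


K = Q(sqrt(-67)). Since d mod 4 = 1, disc(K) = -67.
Check p | disc: -67 mod 7 = 3.
p does not divide disc. Compute Legendre symbol (d/p):
3^((7-1)/2) mod 7 = -1
(d/p) = -1, so p is inert: (p) stays prime with e=1, f=2, g=1.
Therefore p is inert.

inert


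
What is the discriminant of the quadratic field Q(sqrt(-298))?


For K = Q(sqrt(d)) with d squarefree: disc(K) = d if d = 1 mod 4, and disc(K) = 4d if d = 2 or 3 mod 4.
Here d = -298, and d mod 4 = 2.
d = 2 mod 4, not 1 (O_K = Z[sqrt(d)]), so disc(K) = 4d = 4 * (-298) = -1192

-1192


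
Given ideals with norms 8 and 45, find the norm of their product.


N(IJ) = N(I) * N(J)
= 8 * 45
= 360

360


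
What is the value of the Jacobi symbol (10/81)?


Compute (10/81) via quadratic reciprocity:
  pull out 2: (2/81) = +1  (since 81 mod 8 = 1)
  reciprocity: (5/81) -> +(81/5)
  reduce: (1/5)
  (1/5) = 1
Product of signs = 1

1


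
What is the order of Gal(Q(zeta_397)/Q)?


|Gal(Q(zeta_397)/Q)| = phi(397)
= 396

396


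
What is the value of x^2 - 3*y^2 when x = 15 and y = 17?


x^2 - d*y^2
= 15^2 - 3*17^2
= 225 - 867
= -642

-642


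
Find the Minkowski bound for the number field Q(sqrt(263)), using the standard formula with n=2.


d = 263, d mod 4 = 3, so disc(K) = 4d = 1052; |disc(K)| = 1052
Real quadratic field, so n = 2, s = r2 = 0, r1 = 2
M = (n!/n^n) * (4/pi)^s * sqrt(|disc(K)|) = (2!/2^2) * (4/pi)^0 * sqrt(1052)
= 0.5 * 1.000000 * 32.434549
= 16.2173

16.2173


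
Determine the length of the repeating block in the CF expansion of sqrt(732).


Run the CF algorithm for sqrt(732).
a_0 = floor(sqrt(732)) = 27; set m_0=0, q_0=1.
Recurrence: m' = q*a - m,  q' = (d - m'^2)/q,  a' = floor((a_0 + m')/q').
  step 1: m=27, q=3, a=18
  step 2: m=27, q=1, a=54
a_2 = 2*a_0 = 54, so the period closes here.
sqrt(732) = [27; 18, 54]
Period length = 2

2


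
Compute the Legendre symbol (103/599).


p = 599 is prime, so compute (103/599) with the reciprocity algorithm (Jacobi-symbol steps: pull out 2s via (2/n), flip via reciprocity, reduce):
  reciprocity: (103/599) -> -(599/103)
  reduce: (84/103)
  pull out 2: (2/103) = +1  (since 103 mod 8 = 7)
  pull out 2: (2/103) = +1  (since 103 mod 8 = 7)
  reciprocity: (21/103) -> +(103/21)
  reduce: (19/21)
  reciprocity: (19/21) -> +(21/19)
  reduce: (2/19)
  pull out 2: (2/19) = -1  (since 19 mod 8 = 3)
  (1/19) = 1
Product of signs = 1
(103/599) = 1

1


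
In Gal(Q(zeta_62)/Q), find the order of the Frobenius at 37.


The Frobenius at p in Gal(Q(zeta_n)/Q) = (Z/nZ)* is the class of p, so its order is ord_62(37), the smallest k >= 1 with 37^k = 1 mod 62.
n = 62 = 2 * 31, phi(62) = 30; the order divides phi(n).
Divisors of 30: 1, 2, 3, 5, 6, 10, 15, 30
Repeated squaring mod 62: 37^1 = 37, 37^2 = 5, 37^4 = 25, 37^8 = 5, 37^16 = 25
Test divisors in increasing order:
  k=1: 37^1 = 37 mod 62
  k=2: 37^2 = 5 mod 62
  k=3: 37^3 = 5 * 37 = 61 mod 62
  k=5: 37^5 = 25 * 37 = 57 mod 62
  k=6: 37^6 = 25 * 5 = 1 mod 62  <- first divisor giving 1
Order = 6

6


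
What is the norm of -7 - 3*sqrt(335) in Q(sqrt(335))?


N(a + b*sqrt(d)) = a^2 - d*b^2
= (-7)^2 - (335)*(-3)^2
= 49 - 3015
= -2966

-2966


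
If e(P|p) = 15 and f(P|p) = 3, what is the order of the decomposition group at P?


|D_P| = e * f
= 15 * 3
= 45

45


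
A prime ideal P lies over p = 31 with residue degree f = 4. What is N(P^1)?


N(P^a) = p^(a*f)
= 31^(1*4)
= 31^4
= 923521

923521


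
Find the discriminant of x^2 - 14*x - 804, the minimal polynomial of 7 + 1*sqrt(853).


The element 7 + 1*sqrt(853) has minimal polynomial:
x^2 - 14*x - 804
Discriminant = (-14)^2 - 4*(-804)
= 196 + 3216
= 3412

3412


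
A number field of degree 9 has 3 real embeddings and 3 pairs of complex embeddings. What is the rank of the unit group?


By Dirichlet's unit theorem:
rank = r1 + r2 - 1
= 3 + 3 - 1
= 5

5


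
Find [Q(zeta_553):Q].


The degree equals Euler's totient phi(553).
553 = 7 * 79
phi(553) = 468

468


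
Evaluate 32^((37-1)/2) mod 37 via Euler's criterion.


p = 37 is prime and the exponent is (p-1)/2 = 18, so by Euler's criterion 32^18 = (32/37) = +1 or -1 mod 37.
Compute by square-and-multiply:
  18 = 16 + 2 (binary 10010)
  Repeated squaring mod 37: 32^1 = 32, 32^2 = 25, 32^4 = 33, 32^8 = 16, 32^16 = 34
  32^18 = 32^16 * 32^2 = 34 * 25 mod 37
    34 * 25 = 850 = 36 mod 37
  32^18 = 36 mod 37
Result 36 = p - 1 = -1 mod 37: 32 is a quadratic non-residue mod 37. As a residue in [0, p-1] the value is 36.
32^18 mod 37 = 36

36


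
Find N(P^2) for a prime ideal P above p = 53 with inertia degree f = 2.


N(P^a) = p^(a*f)
= 53^(2*2)
= 53^4
= 7890481

7890481


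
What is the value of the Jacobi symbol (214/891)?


Compute (214/891) via quadratic reciprocity:
  pull out 2: (2/891) = -1  (since 891 mod 8 = 3)
  reciprocity: (107/891) -> -(891/107)
  reduce: (35/107)
  reciprocity: (35/107) -> -(107/35)
  reduce: (2/35)
  pull out 2: (2/35) = -1  (since 35 mod 8 = 3)
  (1/35) = 1
Product of signs = 1

1


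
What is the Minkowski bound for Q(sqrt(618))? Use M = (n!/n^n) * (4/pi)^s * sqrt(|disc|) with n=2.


d = 618, d mod 4 = 2, so disc(K) = 4d = 2472; |disc(K)| = 2472
Real quadratic field, so n = 2, s = r2 = 0, r1 = 2
M = (n!/n^n) * (4/pi)^s * sqrt(|disc(K)|) = (2!/2^2) * (4/pi)^0 * sqrt(2472)
= 0.5 * 1.000000 * 49.719212
= 24.8596

24.8596


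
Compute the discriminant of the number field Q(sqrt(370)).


For K = Q(sqrt(d)) with d squarefree: disc(K) = d if d = 1 mod 4, and disc(K) = 4d if d = 2 or 3 mod 4.
Here d = 370, and d mod 4 = 2.
d = 2 mod 4, not 1 (O_K = Z[sqrt(d)]), so disc(K) = 4d = 4 * (370) = 1480

1480


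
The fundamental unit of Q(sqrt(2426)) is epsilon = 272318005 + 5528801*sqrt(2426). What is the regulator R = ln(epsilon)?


epsilon = 272318005 + 5528801*sqrt(2426)
= 5.4464e+08
R = ln(5.4464e+08)
= 20.1156

20.1156


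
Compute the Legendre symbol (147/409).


p = 409 is prime, so compute (147/409) with the reciprocity algorithm (Jacobi-symbol steps: pull out 2s via (2/n), flip via reciprocity, reduce):
  reciprocity: (147/409) -> +(409/147)
  reduce: (115/147)
  reciprocity: (115/147) -> -(147/115)
  reduce: (32/115)
  pull out 2: (2/115) = -1  (since 115 mod 8 = 3)
  pull out 2: (2/115) = -1  (since 115 mod 8 = 3)
  pull out 2: (2/115) = -1  (since 115 mod 8 = 3)
  pull out 2: (2/115) = -1  (since 115 mod 8 = 3)
  pull out 2: (2/115) = -1  (since 115 mod 8 = 3)
  (1/115) = 1
Product of signs = 1
(147/409) = 1

1


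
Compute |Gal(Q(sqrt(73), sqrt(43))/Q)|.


The 2 square roots of distinct primes are multiplicatively independent over Q,
so [K:Q] = 2^2 and Gal(K/Q) is isomorphic to (Z/2Z)^2.
|Gal| = 2^2 = 4

4


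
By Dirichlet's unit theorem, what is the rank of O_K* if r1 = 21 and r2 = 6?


By Dirichlet's unit theorem:
rank = r1 + r2 - 1
= 21 + 6 - 1
= 26

26


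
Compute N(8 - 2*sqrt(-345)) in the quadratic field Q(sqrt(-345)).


N(a + b*sqrt(d)) = a^2 - d*b^2
= (8)^2 - (-345)*(-2)^2
= 64 + 1380
= 1444

1444


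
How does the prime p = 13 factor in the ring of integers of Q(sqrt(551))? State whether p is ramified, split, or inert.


K = Q(sqrt(551)). Since d mod 4 = 3, disc(K) = 2204.
Check p | disc: 2204 mod 13 = 7.
p does not divide disc. Compute Legendre symbol (d/p):
5^((13-1)/2) mod 13 = -1
(d/p) = -1, so p is inert: (p) stays prime with e=1, f=2, g=1.
Therefore p is inert.

inert


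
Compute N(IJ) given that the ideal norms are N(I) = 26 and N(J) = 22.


N(IJ) = N(I) * N(J)
= 26 * 22
= 572

572


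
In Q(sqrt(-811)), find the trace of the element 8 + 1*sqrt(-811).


Tr(a + b*sqrt(d)) = (a + b*sqrt(d)) + (a - b*sqrt(d)) = 2a
= 2 * (8)
= 16

16


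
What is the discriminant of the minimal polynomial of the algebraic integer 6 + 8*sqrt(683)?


The element 6 + 8*sqrt(683) has minimal polynomial:
x^2 - 12*x - 43676
Discriminant = (-12)^2 - 4*(-43676)
= 144 + 174704
= 174848

174848


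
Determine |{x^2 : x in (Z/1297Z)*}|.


For prime p, the number of non-zero quadratic residues is (p-1)/2.
= (1297-1)/2
= 648

648


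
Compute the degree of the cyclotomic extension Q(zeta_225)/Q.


The degree equals Euler's totient phi(225).
225 = 3^2 * 5^2
phi(225) = 120

120


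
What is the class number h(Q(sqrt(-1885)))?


K = Q(sqrt(-1885)). d mod 4 = 3, so D = disc(K) = 4d = -7540
h(K) equals the number of primitive reduced positive-definite forms (a, b, c) = a*x^2 + b*x*y + c*y^2 with b^2 - 4ac = D,
where reduced means |b| <= a <= c, with b >= 0 whenever |b| = a or a = c, and primitive means gcd(a, b, c) = 1.
Reduced forces 3a^2 <= |D| = 7540, so 1 <= a <= 50; b must have the parity of D, and c = (b^2 - D)/(4a) must be an integer >= a.
Enumerate a = 1..50, b in [-a, a]:
  a=1: (1, 0, 1885)  [1]
  a=2: (2, 2, 943)  [1]
  a=3..4: none
  a=5: (5, 0, 377)  [1]
  a=6..9: none
  a=10: (10, 10, 191)  [1]
  a=11..12: none
  a=13: (13, 0, 145)  [1]
  a=14..16: none
  a=17: (17, -12, 113), (17, 12, 113)  [2]
  a=18..22: none
  a=23: (23, -2, 82), (23, 2, 82)  [2]
  a=24..25: none
  a=26: (26, 26, 79)  [1]
  a=27..28: none
  a=29: (29, 0, 65)  [1]
  a=30..33: none
  a=34: (34, -22, 59), (34, 22, 59)  [2]
  a=35..40: none
  a=41: (41, -2, 46), (41, 2, 46)  [2]
  a=42..46: none
  a=47: (47, 36, 47)  [1]
  a=48..50: none
Total reduced forms: 1 + 1 + 1 + 1 + 1 + 2 + 2 + 1 + 1 + 2 + 2 + 1 = 16
h = 16

16


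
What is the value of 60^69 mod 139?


p = 139 is prime and the exponent is (p-1)/2 = 69, so by Euler's criterion 60^69 = (60/139) = +1 or -1 mod 139.
Compute by square-and-multiply:
  69 = 64 + 4 + 1 (binary 1000101)
  Repeated squaring mod 139: 60^1 = 60, 60^2 = 125, 60^4 = 57, 60^8 = 52, 60^16 = 63, 60^32 = 77, 60^64 = 91
  60^69 = 60^64 * 60^4 * 60^1 = 91 * 57 * 60 mod 139
    91 * 57 = 5187 = 44 mod 139
    44 * 60 = 2640 = 138 mod 139
  60^69 = 138 mod 139
Result 138 = p - 1 = -1 mod 139: 60 is a quadratic non-residue mod 139. As a residue in [0, p-1] the value is 138.
60^69 mod 139 = 138

138


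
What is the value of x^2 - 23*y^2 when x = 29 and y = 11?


x^2 - d*y^2
= 29^2 - 23*11^2
= 841 - 2783
= -1942

-1942


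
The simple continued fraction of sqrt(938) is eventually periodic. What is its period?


Run the CF algorithm for sqrt(938).
a_0 = floor(sqrt(938)) = 30; set m_0=0, q_0=1.
Recurrence: m' = q*a - m,  q' = (d - m'^2)/q,  a' = floor((a_0 + m')/q').
  step 1: m=30, q=38, a=1
  step 2: m=8, q=23, a=1
  step 3: m=15, q=31, a=1
  step 4: m=16, q=22, a=2
  step 5: m=28, q=7, a=8
  step 6: m=28, q=22, a=2
  step 7: m=16, q=31, a=1
  step 8: m=15, q=23, a=1
  step 9: m=8, q=38, a=1
  step 10: m=30, q=1, a=60
a_10 = 2*a_0 = 60, so the period closes here.
sqrt(938) = [30; 1, 1, 1, 2, 8, 2, 1, 1, 1, 60]
Period length = 10

10


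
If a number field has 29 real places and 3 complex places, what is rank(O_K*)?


By Dirichlet's unit theorem:
rank = r1 + r2 - 1
= 29 + 3 - 1
= 31

31


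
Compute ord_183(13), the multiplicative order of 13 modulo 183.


We want ord_183(13), the smallest k >= 1 with 13^k = 1 mod 183.
n = 183 = 3 * 61, phi(183) = 120; the order divides phi(n).
Divisors of 120: 1, 2, 3, 4, 5, 6, 8, 10, 12, 15, 20, 24, 30, 40, 60, 120
Repeated squaring mod 183: 13^1 = 13, 13^2 = 169, 13^4 = 13, 13^8 = 169, 13^16 = 13, 13^32 = 169, 13^64 = 13
Test divisors in increasing order:
  k=1: 13^1 = 13 mod 183
  k=2: 13^2 = 169 mod 183
  k=3: 13^3 = 169 * 13 = 1 mod 183  <- first divisor giving 1
Order = 3

3


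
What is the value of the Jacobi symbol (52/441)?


Compute (52/441) via quadratic reciprocity:
  pull out 2: (2/441) = +1  (since 441 mod 8 = 1)
  pull out 2: (2/441) = +1  (since 441 mod 8 = 1)
  reciprocity: (13/441) -> +(441/13)
  reduce: (12/13)
  pull out 2: (2/13) = -1  (since 13 mod 8 = 5)
  pull out 2: (2/13) = -1  (since 13 mod 8 = 5)
  reciprocity: (3/13) -> +(13/3)
  reduce: (1/3)
  (1/3) = 1
Product of signs = 1

1


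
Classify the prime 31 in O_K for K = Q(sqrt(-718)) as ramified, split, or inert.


K = Q(sqrt(-718)). Since d mod 4 = 2, disc(K) = -2872.
Check p | disc: -2872 mod 31 = 11.
p does not divide disc. Compute Legendre symbol (d/p):
26^((31-1)/2) mod 31 = -1
(d/p) = -1, so p is inert: (p) stays prime with e=1, f=2, g=1.
Therefore p is inert.

inert


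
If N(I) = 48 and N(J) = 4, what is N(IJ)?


N(IJ) = N(I) * N(J)
= 48 * 4
= 192

192


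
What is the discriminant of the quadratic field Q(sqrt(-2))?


For K = Q(sqrt(d)) with d squarefree: disc(K) = d if d = 1 mod 4, and disc(K) = 4d if d = 2 or 3 mod 4.
Here d = -2, and d mod 4 = 2.
d = 2 mod 4, not 1 (O_K = Z[sqrt(d)]), so disc(K) = 4d = 4 * (-2) = -8

-8


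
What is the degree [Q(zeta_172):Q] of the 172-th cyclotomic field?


The degree equals Euler's totient phi(172).
172 = 2^2 * 43
phi(172) = 84

84


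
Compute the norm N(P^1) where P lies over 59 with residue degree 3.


N(P^a) = p^(a*f)
= 59^(1*3)
= 59^3
= 205379

205379


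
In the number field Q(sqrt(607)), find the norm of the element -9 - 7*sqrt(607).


N(a + b*sqrt(d)) = a^2 - d*b^2
= (-9)^2 - (607)*(-7)^2
= 81 - 29743
= -29662

-29662


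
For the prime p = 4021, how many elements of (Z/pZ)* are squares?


For prime p, the number of non-zero quadratic residues is (p-1)/2.
= (4021-1)/2
= 2010

2010


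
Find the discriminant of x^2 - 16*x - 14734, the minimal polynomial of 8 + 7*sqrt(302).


The element 8 + 7*sqrt(302) has minimal polynomial:
x^2 - 16*x - 14734
Discriminant = (-16)^2 - 4*(-14734)
= 256 + 58936
= 59192

59192


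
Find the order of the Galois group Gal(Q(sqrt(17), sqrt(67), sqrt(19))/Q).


The 3 square roots of distinct primes are multiplicatively independent over Q,
so [K:Q] = 2^3 and Gal(K/Q) is isomorphic to (Z/2Z)^3.
|Gal| = 2^3 = 8

8


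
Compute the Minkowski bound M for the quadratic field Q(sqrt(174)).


d = 174, d mod 4 = 2, so disc(K) = 4d = 696; |disc(K)| = 696
Real quadratic field, so n = 2, s = r2 = 0, r1 = 2
M = (n!/n^n) * (4/pi)^s * sqrt(|disc(K)|) = (2!/2^2) * (4/pi)^0 * sqrt(696)
= 0.5 * 1.000000 * 26.381812
= 13.1909

13.1909


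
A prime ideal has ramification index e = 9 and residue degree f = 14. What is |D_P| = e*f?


|D_P| = e * f
= 9 * 14
= 126

126


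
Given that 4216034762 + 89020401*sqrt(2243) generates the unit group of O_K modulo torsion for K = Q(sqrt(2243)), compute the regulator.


epsilon = 4216034762 + 89020401*sqrt(2243)
= 8.4321e+09
R = ln(8.4321e+09)
= 22.8553

22.8553


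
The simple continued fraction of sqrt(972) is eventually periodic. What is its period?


Run the CF algorithm for sqrt(972).
a_0 = floor(sqrt(972)) = 31; set m_0=0, q_0=1.
Recurrence: m' = q*a - m,  q' = (d - m'^2)/q,  a' = floor((a_0 + m')/q').
  step 1: m=31, q=11, a=5
  step 2: m=24, q=36, a=1
  step 3: m=12, q=23, a=1
  step 4: m=11, q=37, a=1
  step 5: m=26, q=8, a=7
  step 6: m=30, q=9, a=6
  step 7: m=24, q=44, a=1
  step 8: m=20, q=13, a=3
  step 9: m=19, q=47, a=1
  step 10: m=28, q=4, a=14
  step 11: m=28, q=47, a=1
  step 12: m=19, q=13, a=3
  step 13: m=20, q=44, a=1
  step 14: m=24, q=9, a=6
  step 15: m=30, q=8, a=7
  step 16: m=26, q=37, a=1
  step 17: m=11, q=23, a=1
  step 18: m=12, q=36, a=1
  step 19: m=24, q=11, a=5
  step 20: m=31, q=1, a=62
a_20 = 2*a_0 = 62, so the period closes here.
sqrt(972) = [31; 5, 1, 1, 1, 7, 6, 1, 3, 1, 14, 1, 3, 1, 6, 7, 1, 1, 1, 5, 62]
Period length = 20

20


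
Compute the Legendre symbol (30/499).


p = 499 is prime, so compute (30/499) with the reciprocity algorithm (Jacobi-symbol steps: pull out 2s via (2/n), flip via reciprocity, reduce):
  pull out 2: (2/499) = -1  (since 499 mod 8 = 3)
  reciprocity: (15/499) -> -(499/15)
  reduce: (4/15)
  pull out 2: (2/15) = +1  (since 15 mod 8 = 7)
  pull out 2: (2/15) = +1  (since 15 mod 8 = 7)
  (1/15) = 1
Product of signs = 1
(30/499) = 1

1


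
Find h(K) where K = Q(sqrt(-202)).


K = Q(sqrt(-202)). d mod 4 = 2, so D = disc(K) = 4d = -808
h(K) equals the number of primitive reduced positive-definite forms (a, b, c) = a*x^2 + b*x*y + c*y^2 with b^2 - 4ac = D,
where reduced means |b| <= a <= c, with b >= 0 whenever |b| = a or a = c, and primitive means gcd(a, b, c) = 1.
Reduced forces 3a^2 <= |D| = 808, so 1 <= a <= 16; b must have the parity of D, and c = (b^2 - D)/(4a) must be an integer >= a.
Enumerate a = 1..16, b in [-a, a]:
  a=1: (1, 0, 202)  [1]
  a=2: (2, 0, 101)  [1]
  a=3..6: none
  a=7: (7, -2, 29), (7, 2, 29)  [2]
  a=8..13: none
  a=14: (14, -12, 17), (14, 12, 17)  [2]
  a=15..16: none
Total reduced forms: 1 + 1 + 2 + 2 = 6
h = 6

6


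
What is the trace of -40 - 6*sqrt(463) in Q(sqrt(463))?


Tr(a + b*sqrt(d)) = (a + b*sqrt(d)) + (a - b*sqrt(d)) = 2a
= 2 * (-40)
= -80

-80


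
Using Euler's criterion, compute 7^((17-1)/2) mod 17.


p = 17 is prime and the exponent is (p-1)/2 = 8, so by Euler's criterion 7^8 = (7/17) = +1 or -1 mod 17.
Compute by square-and-multiply:
  8 = 8 (binary 1000)
  Repeated squaring mod 17: 7^1 = 7, 7^2 = 15, 7^4 = 4, 7^8 = 16
  7^8 = 16 mod 17
Result 16 = p - 1 = -1 mod 17: 7 is a quadratic non-residue mod 17. As a residue in [0, p-1] the value is 16.
7^8 mod 17 = 16

16


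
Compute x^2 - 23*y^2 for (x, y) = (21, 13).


x^2 - d*y^2
= 21^2 - 23*13^2
= 441 - 3887
= -3446

-3446


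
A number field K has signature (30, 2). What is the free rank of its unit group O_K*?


By Dirichlet's unit theorem:
rank = r1 + r2 - 1
= 30 + 2 - 1
= 31

31


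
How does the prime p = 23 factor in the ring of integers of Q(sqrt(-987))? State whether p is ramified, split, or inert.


K = Q(sqrt(-987)). Since d mod 4 = 1, disc(K) = -987.
Check p | disc: -987 mod 23 = 2.
p does not divide disc. Compute Legendre symbol (d/p):
2^((23-1)/2) mod 23 = 1
(d/p) = 1, so p splits: (p) = P*P' with e=1, f=1, g=2.
Therefore p is split.

split


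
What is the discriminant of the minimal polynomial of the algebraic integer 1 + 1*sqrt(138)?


The element 1 + 1*sqrt(138) has minimal polynomial:
x^2 - 2*x - 137
Discriminant = (-2)^2 - 4*(-137)
= 4 + 548
= 552

552


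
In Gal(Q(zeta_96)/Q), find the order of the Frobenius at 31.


The Frobenius at p in Gal(Q(zeta_n)/Q) = (Z/nZ)* is the class of p, so its order is ord_96(31), the smallest k >= 1 with 31^k = 1 mod 96.
n = 96 = 2^5 * 3, phi(96) = 32; the order divides phi(n).
Divisors of 32: 1, 2, 4, 8, 16, 32
Repeated squaring mod 96: 31^1 = 31, 31^2 = 1, 31^4 = 1, 31^8 = 1, 31^16 = 1, 31^32 = 1
Test divisors in increasing order:
  k=1: 31^1 = 31 mod 96
  k=2: 31^2 = 1 mod 96  <- first divisor giving 1
Order = 2

2


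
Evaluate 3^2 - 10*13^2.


x^2 - d*y^2
= 3^2 - 10*13^2
= 9 - 1690
= -1681

-1681


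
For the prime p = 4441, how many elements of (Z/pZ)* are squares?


For prime p, the number of non-zero quadratic residues is (p-1)/2.
= (4441-1)/2
= 2220

2220


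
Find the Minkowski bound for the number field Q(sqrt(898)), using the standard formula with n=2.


d = 898, d mod 4 = 2, so disc(K) = 4d = 3592; |disc(K)| = 3592
Real quadratic field, so n = 2, s = r2 = 0, r1 = 2
M = (n!/n^n) * (4/pi)^s * sqrt(|disc(K)|) = (2!/2^2) * (4/pi)^0 * sqrt(3592)
= 0.5 * 1.000000 * 59.933296
= 29.9666

29.9666


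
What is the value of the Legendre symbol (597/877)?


p = 877 is prime, so compute (597/877) with the reciprocity algorithm (Jacobi-symbol steps: pull out 2s via (2/n), flip via reciprocity, reduce):
  reciprocity: (597/877) -> +(877/597)
  reduce: (280/597)
  pull out 2: (2/597) = -1  (since 597 mod 8 = 5)
  pull out 2: (2/597) = -1  (since 597 mod 8 = 5)
  pull out 2: (2/597) = -1  (since 597 mod 8 = 5)
  reciprocity: (35/597) -> +(597/35)
  reduce: (2/35)
  pull out 2: (2/35) = -1  (since 35 mod 8 = 3)
  (1/35) = 1
Product of signs = 1
(597/877) = 1

1


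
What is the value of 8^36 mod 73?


p = 73 is prime and the exponent is (p-1)/2 = 36, so by Euler's criterion 8^36 = (8/73) = +1 or -1 mod 73.
Compute by square-and-multiply:
  36 = 32 + 4 (binary 100100)
  Repeated squaring mod 73: 8^1 = 8, 8^2 = 64, 8^4 = 8, 8^8 = 64, 8^16 = 8, 8^32 = 64
  8^36 = 8^32 * 8^4 = 64 * 8 mod 73
    64 * 8 = 512 = 1 mod 73
  8^36 = 1 mod 73
Result 1: 8 is a quadratic residue mod 73.
8^36 mod 73 = 1

1


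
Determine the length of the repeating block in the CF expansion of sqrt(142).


Run the CF algorithm for sqrt(142).
a_0 = floor(sqrt(142)) = 11; set m_0=0, q_0=1.
Recurrence: m' = q*a - m,  q' = (d - m'^2)/q,  a' = floor((a_0 + m')/q').
  step 1: m=11, q=21, a=1
  step 2: m=10, q=2, a=10
  step 3: m=10, q=21, a=1
  step 4: m=11, q=1, a=22
a_4 = 2*a_0 = 22, so the period closes here.
sqrt(142) = [11; 1, 10, 1, 22]
Period length = 4

4


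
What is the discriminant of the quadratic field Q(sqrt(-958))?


For K = Q(sqrt(d)) with d squarefree: disc(K) = d if d = 1 mod 4, and disc(K) = 4d if d = 2 or 3 mod 4.
Here d = -958, and d mod 4 = 2.
d = 2 mod 4, not 1 (O_K = Z[sqrt(d)]), so disc(K) = 4d = 4 * (-958) = -3832

-3832


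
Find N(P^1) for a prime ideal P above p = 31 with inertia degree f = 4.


N(P^a) = p^(a*f)
= 31^(1*4)
= 31^4
= 923521

923521


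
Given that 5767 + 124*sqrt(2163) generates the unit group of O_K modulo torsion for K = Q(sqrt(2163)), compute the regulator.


epsilon = 5767 + 124*sqrt(2163)
= 11533.9999
R = ln(11533.9999)
= 9.3531

9.3531


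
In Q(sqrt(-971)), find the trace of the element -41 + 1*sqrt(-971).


Tr(a + b*sqrt(d)) = (a + b*sqrt(d)) + (a - b*sqrt(d)) = 2a
= 2 * (-41)
= -82

-82


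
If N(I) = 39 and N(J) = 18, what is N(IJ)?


N(IJ) = N(I) * N(J)
= 39 * 18
= 702

702


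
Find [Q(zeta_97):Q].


The degree equals Euler's totient phi(97).
97 = 97
phi(97) = 96

96


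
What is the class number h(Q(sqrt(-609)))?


K = Q(sqrt(-609)). d mod 4 = 3, so D = disc(K) = 4d = -2436
h(K) equals the number of primitive reduced positive-definite forms (a, b, c) = a*x^2 + b*x*y + c*y^2 with b^2 - 4ac = D,
where reduced means |b| <= a <= c, with b >= 0 whenever |b| = a or a = c, and primitive means gcd(a, b, c) = 1.
Reduced forces 3a^2 <= |D| = 2436, so 1 <= a <= 28; b must have the parity of D, and c = (b^2 - D)/(4a) must be an integer >= a.
Enumerate a = 1..28, b in [-a, a]:
  a=1: (1, 0, 609)  [1]
  a=2: (2, 2, 305)  [1]
  a=3: (3, 0, 203)  [1]
  a=4: none
  a=5: (5, -2, 122), (5, 2, 122)  [2]
  a=6: (6, 6, 103)  [1]
  a=7: (7, 0, 87)  [1]
  a=8..9: none
  a=10: (10, -2, 61), (10, 2, 61)  [2]
  a=11..13: none
  a=14: (14, 14, 47)  [1]
  a=15: (15, -12, 43), (15, 12, 43)  [2]
  a=16..20: none
  a=21: (21, 0, 29)  [1]
  a=22: none
  a=23: (23, -18, 30), (23, 18, 30)  [2]
  a=24: none
  a=25: (25, 8, 25)  [1]
  a=26..28: none
Total reduced forms: 1 + 1 + 1 + 2 + 1 + 1 + 2 + 1 + 2 + 1 + 2 + 1 = 16
h = 16

16


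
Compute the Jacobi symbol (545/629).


Compute (545/629) via quadratic reciprocity:
  reciprocity: (545/629) -> +(629/545)
  reduce: (84/545)
  pull out 2: (2/545) = +1  (since 545 mod 8 = 1)
  pull out 2: (2/545) = +1  (since 545 mod 8 = 1)
  reciprocity: (21/545) -> +(545/21)
  reduce: (20/21)
  pull out 2: (2/21) = -1  (since 21 mod 8 = 5)
  pull out 2: (2/21) = -1  (since 21 mod 8 = 5)
  reciprocity: (5/21) -> +(21/5)
  reduce: (1/5)
  (1/5) = 1
Product of signs = 1

1


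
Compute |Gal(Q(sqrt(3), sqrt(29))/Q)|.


The 2 square roots of distinct primes are multiplicatively independent over Q,
so [K:Q] = 2^2 and Gal(K/Q) is isomorphic to (Z/2Z)^2.
|Gal| = 2^2 = 4

4
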